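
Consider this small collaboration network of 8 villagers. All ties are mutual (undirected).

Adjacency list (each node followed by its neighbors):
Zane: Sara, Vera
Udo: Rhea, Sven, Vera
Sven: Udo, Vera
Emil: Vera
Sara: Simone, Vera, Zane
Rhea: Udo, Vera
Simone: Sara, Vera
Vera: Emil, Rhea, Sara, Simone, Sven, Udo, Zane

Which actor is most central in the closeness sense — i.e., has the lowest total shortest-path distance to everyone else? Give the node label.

Vera

Farness (sum of distances to all others) for each node — Emil:13, Rhea:12, Sara:11, Simone:12, Sven:12, Udo:11, Vera:7, Zane:12.
The smallest farness is 7, for Vera, so Vera has the highest closeness.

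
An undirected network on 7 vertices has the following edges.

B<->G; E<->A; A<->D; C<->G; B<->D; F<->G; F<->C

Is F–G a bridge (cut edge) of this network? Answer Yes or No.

Even without that edge, F still reaches G via F – C – G, so the network stays connected. Not a bridge.

No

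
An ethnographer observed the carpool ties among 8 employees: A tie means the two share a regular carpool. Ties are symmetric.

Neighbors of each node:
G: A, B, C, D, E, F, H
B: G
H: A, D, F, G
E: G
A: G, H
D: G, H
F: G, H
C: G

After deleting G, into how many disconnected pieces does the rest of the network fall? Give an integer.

Without G, the remaining ties split the others into: {C}; {B}; {A, D, F, H}; {E}.
That's 4 separate components.

4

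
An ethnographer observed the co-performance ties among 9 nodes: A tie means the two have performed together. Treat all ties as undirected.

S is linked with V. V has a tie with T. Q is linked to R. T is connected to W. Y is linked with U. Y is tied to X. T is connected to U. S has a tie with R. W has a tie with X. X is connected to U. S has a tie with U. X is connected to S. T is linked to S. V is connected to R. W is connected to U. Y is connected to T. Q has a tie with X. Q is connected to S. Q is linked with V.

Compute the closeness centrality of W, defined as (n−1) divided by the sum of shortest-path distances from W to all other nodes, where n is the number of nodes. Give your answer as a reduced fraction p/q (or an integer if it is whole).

Distances from W: Q:2, R:3, S:2, T:1, U:1, V:2, X:1, Y:2. Sum = 14.
n = 9, so closeness = 8/14 = 4/7.

4/7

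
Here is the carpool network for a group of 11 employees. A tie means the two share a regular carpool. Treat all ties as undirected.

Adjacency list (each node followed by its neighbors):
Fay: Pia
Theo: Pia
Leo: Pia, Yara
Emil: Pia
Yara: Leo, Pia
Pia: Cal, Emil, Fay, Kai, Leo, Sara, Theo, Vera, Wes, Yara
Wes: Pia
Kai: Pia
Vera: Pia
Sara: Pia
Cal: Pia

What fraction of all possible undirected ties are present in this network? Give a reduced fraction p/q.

There are 11 edges and 11 nodes, so the maximum possible is C(11,2) = 55.
Density = 11/55 = 1/5.

1/5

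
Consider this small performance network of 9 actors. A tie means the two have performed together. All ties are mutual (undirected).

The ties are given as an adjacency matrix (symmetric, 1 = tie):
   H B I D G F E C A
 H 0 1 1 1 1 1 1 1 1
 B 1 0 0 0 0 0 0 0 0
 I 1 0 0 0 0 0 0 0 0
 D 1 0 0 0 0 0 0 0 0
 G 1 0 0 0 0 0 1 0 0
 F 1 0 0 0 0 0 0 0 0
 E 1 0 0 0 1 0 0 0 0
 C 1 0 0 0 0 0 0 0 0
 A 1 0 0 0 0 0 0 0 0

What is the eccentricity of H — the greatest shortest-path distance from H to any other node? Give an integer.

Distances from H: A:1, B:1, C:1, D:1, E:1, F:1, G:1, I:1.
The largest is 1 (to B, I, D, G, F, E, C, and A), so the eccentricity of H is 1.

1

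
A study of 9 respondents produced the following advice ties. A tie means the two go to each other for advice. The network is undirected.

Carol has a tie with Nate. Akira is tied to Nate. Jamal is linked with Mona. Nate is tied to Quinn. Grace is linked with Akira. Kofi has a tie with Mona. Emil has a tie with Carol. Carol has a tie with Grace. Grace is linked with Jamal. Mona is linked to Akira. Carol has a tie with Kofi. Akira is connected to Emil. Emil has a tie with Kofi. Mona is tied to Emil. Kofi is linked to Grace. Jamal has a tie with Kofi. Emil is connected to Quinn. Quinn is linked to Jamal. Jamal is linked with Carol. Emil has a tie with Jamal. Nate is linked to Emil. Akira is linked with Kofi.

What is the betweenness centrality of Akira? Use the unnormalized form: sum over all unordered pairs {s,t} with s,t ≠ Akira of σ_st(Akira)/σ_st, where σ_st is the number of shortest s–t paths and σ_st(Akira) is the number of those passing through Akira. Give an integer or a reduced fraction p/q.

23/12

Pairs whose geodesics pass through Akira — Emil–Grace: 1/4; Kofi–Nate: 1/3; Mona–Nate: 1/2; Mona–Grace: 1/3; Nate–Grace: 1/2.
All other pairs contribute 0.
Summing the contributions gives betweenness(Akira) = 23/12.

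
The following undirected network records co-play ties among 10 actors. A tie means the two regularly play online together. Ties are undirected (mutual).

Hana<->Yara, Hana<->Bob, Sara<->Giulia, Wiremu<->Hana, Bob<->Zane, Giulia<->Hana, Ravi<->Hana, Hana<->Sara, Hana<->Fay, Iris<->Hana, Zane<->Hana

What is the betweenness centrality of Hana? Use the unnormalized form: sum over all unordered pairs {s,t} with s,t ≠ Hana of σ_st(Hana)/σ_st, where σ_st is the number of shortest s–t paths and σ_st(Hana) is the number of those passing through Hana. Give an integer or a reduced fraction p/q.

Pairs whose geodesics pass through Hana — Bob–Yara: 1; Bob–Fay: 1; Bob–Wiremu: 1; Bob–Ravi: 1; Bob–Giulia: 1; Bob–Iris: 1; Bob–Sara: 1; Yara–Fay: 1; Yara–Wiremu: 1; Yara–Ravi: 1; Yara–Giulia: 1; Yara–Iris: 1; Yara–Zane: 1; Yara–Sara: 1 … (+20 more pairs).
All other pairs contribute 0.
Summing the contributions gives betweenness(Hana) = 34.

34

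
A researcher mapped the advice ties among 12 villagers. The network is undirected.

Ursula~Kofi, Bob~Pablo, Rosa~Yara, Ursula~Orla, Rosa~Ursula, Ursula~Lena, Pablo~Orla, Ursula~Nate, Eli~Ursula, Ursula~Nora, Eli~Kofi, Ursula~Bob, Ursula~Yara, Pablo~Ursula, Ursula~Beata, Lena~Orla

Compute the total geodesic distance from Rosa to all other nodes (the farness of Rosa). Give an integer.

Distances from Rosa: Beata:2, Bob:2, Eli:2, Kofi:2, Lena:2, Nate:2, Nora:2, Orla:2, Pablo:2, Ursula:1, Yara:1.
Sum = 2 + 2 + 2 + 2 + 2 + 2 + 2 + 2 + 2 + 1 + 1 = 20.

20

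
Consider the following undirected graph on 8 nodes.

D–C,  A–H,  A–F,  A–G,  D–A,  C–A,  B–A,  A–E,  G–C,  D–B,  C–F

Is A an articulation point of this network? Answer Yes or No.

Yes

Removing A leaves {B, C, D, F, and G} with no path to {H}, so the network splits into 3 components. A is a cut vertex.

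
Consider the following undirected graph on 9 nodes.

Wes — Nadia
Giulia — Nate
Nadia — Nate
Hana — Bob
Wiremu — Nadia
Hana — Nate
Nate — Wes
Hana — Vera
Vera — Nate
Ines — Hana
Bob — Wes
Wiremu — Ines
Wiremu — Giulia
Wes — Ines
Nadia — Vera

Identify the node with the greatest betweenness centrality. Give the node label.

Unnormalized betweenness of each node: Bob:1/3, Giulia:1/2, Hana:13/3, Ines:5/2, Nadia:17/6, Nate:35/6, Vera:1/2, Wes:25/6, Wiremu:2.
Nate has the largest value, 35/6, making it the main broker — the node through which the most shortest paths run.

Nate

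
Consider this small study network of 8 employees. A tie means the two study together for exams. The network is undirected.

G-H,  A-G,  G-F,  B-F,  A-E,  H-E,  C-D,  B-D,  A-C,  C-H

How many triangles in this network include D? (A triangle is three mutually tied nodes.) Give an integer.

0

D's neighbors are B and C, but none of them are tied to each other, so no triangle contains D.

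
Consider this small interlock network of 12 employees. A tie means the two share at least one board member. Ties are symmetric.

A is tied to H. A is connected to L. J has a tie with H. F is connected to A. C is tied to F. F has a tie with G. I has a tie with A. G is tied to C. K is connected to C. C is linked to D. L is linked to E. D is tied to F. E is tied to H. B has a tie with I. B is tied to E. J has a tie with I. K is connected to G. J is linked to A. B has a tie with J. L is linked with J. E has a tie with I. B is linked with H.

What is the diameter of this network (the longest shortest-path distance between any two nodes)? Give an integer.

5

Eccentricity of each node (its greatest distance to any other): A:3, B:5, C:4, D:4, E:5, F:3, G:4, H:4, I:4, J:4, K:5, L:4.
The maximum eccentricity is 5, realized for instance by the pair K–E via K – C – F – A – I – E. So the diameter is 5.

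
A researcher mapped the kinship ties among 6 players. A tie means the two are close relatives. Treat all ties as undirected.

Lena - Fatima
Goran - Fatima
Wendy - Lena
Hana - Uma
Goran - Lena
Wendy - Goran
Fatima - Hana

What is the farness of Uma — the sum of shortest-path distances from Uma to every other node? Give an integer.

13

Distances from Uma: Fatima:2, Goran:3, Hana:1, Lena:3, Wendy:4.
Sum = 2 + 3 + 1 + 3 + 4 = 13.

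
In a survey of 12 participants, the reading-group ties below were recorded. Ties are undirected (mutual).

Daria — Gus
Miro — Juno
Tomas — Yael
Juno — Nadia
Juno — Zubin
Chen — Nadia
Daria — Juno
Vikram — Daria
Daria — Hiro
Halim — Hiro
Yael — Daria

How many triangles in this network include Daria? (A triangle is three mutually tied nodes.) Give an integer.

0

Daria's neighbors are Gus, Hiro, Juno, Vikram, and Yael, but none of them are tied to each other, so no triangle contains Daria.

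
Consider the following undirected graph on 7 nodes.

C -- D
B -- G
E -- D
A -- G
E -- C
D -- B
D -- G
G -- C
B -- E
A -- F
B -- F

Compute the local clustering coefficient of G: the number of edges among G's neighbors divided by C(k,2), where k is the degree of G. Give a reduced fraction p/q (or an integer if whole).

1/3

G's neighbors: A, B, C, and D (k = 4).
Possible neighbor pairs: C(4,2) = 6. Edges among them: B–D, C–D → e = 2.
Clustering(G) = 2/6 = 1/3.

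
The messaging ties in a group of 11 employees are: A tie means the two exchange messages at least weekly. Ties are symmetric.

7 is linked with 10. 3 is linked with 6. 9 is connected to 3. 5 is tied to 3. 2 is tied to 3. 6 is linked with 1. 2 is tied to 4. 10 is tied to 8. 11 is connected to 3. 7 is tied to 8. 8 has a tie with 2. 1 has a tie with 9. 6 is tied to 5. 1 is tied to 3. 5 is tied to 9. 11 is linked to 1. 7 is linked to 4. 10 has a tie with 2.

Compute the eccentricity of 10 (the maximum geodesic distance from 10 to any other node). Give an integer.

Distances from 10: 1:3, 2:1, 3:2, 4:2, 5:3, 6:3, 7:1, 8:1, 9:3, 11:3.
The largest is 3 (to 5, 9, 11, 6, and 1), so the eccentricity of 10 is 3.

3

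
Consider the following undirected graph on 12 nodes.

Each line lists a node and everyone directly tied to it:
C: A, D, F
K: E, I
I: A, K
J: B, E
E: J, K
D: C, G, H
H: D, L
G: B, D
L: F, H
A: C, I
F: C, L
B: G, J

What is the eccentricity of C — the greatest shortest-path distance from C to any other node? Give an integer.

Distances from C: A:1, B:3, D:1, E:4, F:1, G:2, H:2, I:2, J:4, K:3, L:2.
The largest is 4 (to E and J), so the eccentricity of C is 4.

4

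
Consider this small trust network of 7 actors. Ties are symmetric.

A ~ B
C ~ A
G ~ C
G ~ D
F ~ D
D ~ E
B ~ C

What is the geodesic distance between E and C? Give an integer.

One shortest route is E – D – G – C, which uses 3 edges, and at distance 2 from E we only reach {F, G}, which does not include C. So d(E,C) = 3.

3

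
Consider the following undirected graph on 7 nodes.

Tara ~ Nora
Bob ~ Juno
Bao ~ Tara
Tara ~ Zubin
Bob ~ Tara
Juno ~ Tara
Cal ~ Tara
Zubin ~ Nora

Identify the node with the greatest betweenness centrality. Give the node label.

Tara

Unnormalized betweenness of each node: Bao:0, Bob:0, Cal:0, Juno:0, Nora:0, Tara:13, Zubin:0.
Tara has the largest value, 13, making it the main broker — the node through which the most shortest paths run.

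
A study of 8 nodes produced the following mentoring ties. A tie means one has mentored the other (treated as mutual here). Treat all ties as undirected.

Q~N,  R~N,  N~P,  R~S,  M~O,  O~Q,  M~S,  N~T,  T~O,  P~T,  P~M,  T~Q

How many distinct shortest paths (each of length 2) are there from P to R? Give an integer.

The shortest distance is 2, and the only length-2 path is P–N–R. So there is exactly 1 shortest path.

1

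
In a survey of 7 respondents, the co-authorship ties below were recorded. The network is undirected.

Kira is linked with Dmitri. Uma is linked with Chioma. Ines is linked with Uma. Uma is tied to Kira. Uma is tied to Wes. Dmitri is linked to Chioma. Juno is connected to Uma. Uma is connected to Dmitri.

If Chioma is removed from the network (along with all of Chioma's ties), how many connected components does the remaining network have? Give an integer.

1

Chioma's neighbors (Dmitri and Uma) remain reachable from one another through other ties, so the rest of the network stays in one piece.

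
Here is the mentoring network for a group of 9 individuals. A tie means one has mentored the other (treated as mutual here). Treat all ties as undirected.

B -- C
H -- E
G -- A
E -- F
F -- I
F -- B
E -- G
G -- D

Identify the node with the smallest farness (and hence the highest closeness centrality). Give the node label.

E

Farness (sum of distances to all others) for each node — A:24, B:20, C:27, D:24, E:14, F:15, G:17, H:21, I:22.
The smallest farness is 14, for E, so E has the highest closeness.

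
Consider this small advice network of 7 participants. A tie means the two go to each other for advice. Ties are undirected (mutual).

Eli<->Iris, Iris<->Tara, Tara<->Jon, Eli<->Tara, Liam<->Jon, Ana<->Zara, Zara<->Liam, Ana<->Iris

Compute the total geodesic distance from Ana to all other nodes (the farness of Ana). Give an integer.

Distances from Ana: Eli:2, Iris:1, Jon:3, Liam:2, Tara:2, Zara:1.
Sum = 2 + 1 + 3 + 2 + 2 + 1 = 11.

11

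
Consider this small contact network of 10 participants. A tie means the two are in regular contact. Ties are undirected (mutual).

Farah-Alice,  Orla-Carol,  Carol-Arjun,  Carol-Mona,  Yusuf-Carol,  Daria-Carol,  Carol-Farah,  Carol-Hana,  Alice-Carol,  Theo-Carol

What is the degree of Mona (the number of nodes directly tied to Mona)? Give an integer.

Mona is directly tied to Carol. That is 1 neighbor, so the degree of Mona is 1.

1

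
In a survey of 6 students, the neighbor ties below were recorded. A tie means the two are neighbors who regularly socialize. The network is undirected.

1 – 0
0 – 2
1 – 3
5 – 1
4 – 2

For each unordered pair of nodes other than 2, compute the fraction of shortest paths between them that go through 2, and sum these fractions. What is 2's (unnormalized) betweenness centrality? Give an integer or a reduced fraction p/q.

Pairs whose geodesics pass through 2 — 3–4: 1; 1–4: 1; 4–5: 1; 4–0: 1.
All other pairs contribute 0.
Summing the contributions gives betweenness(2) = 4.

4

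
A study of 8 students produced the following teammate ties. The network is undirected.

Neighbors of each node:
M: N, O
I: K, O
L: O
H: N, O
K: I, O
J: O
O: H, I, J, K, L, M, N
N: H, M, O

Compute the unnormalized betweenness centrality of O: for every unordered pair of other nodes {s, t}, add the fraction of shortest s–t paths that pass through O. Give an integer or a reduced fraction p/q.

Pairs whose geodesics pass through O — H–L: 1; H–K: 1; H–M: 1/2; H–J: 1; H–I: 1; L–K: 1; L–N: 1; L–M: 1; L–J: 1; L–I: 1; K–N: 1; K–M: 1; K–J: 1; N–J: 1 … (+4 more pairs).
All other pairs contribute 0.
Summing the contributions gives betweenness(O) = 35/2.

35/2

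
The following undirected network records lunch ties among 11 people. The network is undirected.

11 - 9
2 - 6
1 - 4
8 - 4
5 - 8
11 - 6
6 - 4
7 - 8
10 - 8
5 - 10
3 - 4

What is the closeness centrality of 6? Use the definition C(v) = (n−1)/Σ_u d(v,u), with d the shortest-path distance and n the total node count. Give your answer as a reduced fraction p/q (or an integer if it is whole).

Distances from 6: 1:2, 2:1, 3:2, 4:1, 5:3, 7:3, 8:2, 9:2, 10:3, 11:1. Sum = 20.
n = 11, so closeness = 10/20 = 1/2.

1/2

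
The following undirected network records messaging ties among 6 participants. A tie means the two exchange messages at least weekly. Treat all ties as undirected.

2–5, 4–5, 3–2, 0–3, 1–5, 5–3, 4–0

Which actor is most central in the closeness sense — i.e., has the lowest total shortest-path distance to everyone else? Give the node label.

5

Farness (sum of distances to all others) for each node — 0:9, 1:10, 2:8, 3:7, 4:8, 5:6.
The smallest farness is 6, for 5, so 5 has the highest closeness.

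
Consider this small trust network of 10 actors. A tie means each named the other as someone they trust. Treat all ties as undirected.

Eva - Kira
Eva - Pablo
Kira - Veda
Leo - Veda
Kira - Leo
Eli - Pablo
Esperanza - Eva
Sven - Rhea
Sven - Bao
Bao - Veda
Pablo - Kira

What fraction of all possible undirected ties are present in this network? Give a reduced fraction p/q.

There are 11 edges and 10 nodes, so the maximum possible is C(10,2) = 45.
Density = 11/45.

11/45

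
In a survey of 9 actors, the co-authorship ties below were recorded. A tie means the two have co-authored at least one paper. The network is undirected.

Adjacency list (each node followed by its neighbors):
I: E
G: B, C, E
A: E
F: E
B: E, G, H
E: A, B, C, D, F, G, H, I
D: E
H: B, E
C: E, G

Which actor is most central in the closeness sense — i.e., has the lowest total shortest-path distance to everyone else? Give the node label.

E

Farness (sum of distances to all others) for each node — A:15, B:13, C:14, D:15, E:8, F:15, G:13, H:14, I:15.
The smallest farness is 8, for E, so E has the highest closeness.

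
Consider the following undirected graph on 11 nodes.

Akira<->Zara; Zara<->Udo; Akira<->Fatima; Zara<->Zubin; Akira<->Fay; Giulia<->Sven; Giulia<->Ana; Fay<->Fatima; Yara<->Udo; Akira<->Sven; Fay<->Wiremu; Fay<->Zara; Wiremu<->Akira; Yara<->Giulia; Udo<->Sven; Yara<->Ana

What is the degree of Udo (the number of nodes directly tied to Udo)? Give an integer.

Udo is directly tied to Sven, Yara, and Zara. That is 3 neighbors, so the degree of Udo is 3.

3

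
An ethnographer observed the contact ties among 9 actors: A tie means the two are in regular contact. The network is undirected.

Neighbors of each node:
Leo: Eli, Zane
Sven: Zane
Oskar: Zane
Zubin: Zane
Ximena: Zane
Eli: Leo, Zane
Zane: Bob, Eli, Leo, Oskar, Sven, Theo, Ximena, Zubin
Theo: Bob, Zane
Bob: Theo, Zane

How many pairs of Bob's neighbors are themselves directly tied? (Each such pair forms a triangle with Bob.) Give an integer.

1

Bob's neighbors: Theo and Zane.
Neighbor pairs that are themselves tied: Bob–Theo–Zane. Each forms one triangle with Bob, for 1 in total.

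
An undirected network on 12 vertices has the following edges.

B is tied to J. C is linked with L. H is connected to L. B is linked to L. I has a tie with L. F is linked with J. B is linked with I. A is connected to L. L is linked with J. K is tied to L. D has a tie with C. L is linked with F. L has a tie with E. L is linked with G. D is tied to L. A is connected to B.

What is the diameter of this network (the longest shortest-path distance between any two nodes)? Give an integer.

2

Eccentricity of each node (its greatest distance to any other): A:2, B:2, C:2, D:2, E:2, F:2, G:2, H:2, I:2, J:2, K:2, L:1.
The maximum eccentricity is 2, realized for instance by the pair H–F via H – L – F. So the diameter is 2.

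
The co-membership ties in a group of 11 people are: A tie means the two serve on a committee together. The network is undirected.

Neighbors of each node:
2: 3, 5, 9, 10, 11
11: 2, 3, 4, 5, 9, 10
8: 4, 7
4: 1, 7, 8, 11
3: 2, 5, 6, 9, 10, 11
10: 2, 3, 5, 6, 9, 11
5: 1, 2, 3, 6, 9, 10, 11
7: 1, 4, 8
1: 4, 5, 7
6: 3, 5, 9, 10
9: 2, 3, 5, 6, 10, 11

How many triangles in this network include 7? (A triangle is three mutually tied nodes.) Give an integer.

7's neighbors: 1, 4, and 8.
Neighbor pairs that are themselves tied: 7–1–4; 7–4–8. Each forms one triangle with 7, for 2 in total.

2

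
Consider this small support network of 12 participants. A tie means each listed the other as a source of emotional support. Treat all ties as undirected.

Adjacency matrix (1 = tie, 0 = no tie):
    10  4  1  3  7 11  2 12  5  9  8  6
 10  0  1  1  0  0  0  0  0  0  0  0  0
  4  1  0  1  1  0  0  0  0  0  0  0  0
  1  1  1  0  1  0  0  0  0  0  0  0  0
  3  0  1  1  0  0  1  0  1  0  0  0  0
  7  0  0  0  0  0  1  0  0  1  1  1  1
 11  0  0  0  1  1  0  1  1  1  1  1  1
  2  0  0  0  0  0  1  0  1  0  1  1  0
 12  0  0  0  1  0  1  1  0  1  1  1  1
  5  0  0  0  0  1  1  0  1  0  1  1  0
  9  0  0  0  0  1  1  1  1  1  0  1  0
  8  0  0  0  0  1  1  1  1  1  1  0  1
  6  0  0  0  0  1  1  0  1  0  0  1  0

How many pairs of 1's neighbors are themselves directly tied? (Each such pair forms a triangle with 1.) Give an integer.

2

1's neighbors: 3, 4, and 10.
Neighbor pairs that are themselves tied: 1–3–4; 1–4–10. Each forms one triangle with 1, for 2 in total.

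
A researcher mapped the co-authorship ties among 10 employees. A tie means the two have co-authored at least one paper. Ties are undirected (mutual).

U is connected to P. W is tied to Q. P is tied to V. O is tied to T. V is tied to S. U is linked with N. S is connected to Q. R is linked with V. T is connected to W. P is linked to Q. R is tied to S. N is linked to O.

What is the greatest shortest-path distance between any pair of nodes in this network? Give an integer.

Eccentricity of each node (its greatest distance to any other): N:4, O:5, P:3, Q:3, R:5, S:4, T:4, U:3, V:4, W:3.
The maximum eccentricity is 5, realized for instance by the pair O–R via O – T – W – Q – S – R. So the diameter is 5.

5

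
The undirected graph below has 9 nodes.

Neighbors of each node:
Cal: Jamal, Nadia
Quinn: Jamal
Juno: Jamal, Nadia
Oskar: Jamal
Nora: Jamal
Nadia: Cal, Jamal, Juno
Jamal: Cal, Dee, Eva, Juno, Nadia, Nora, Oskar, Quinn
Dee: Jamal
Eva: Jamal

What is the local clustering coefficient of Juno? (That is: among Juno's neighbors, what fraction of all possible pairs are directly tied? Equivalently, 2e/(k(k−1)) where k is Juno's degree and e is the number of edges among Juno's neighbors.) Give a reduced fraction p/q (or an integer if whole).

1

Juno's neighbors: Jamal and Nadia (k = 2).
Possible neighbor pairs: C(2,2) = 1. Edges among them: Jamal–Nadia → e = 1.
Clustering(Juno) = 1/1.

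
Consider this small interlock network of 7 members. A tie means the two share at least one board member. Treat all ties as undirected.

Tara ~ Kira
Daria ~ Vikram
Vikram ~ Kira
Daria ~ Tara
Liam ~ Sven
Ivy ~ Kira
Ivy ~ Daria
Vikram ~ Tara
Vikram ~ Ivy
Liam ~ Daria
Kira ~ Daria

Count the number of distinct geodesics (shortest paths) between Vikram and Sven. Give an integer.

The shortest distance is 3, and the only length-3 path is Vikram–Daria–Liam–Sven. So there is exactly 1 shortest path.

1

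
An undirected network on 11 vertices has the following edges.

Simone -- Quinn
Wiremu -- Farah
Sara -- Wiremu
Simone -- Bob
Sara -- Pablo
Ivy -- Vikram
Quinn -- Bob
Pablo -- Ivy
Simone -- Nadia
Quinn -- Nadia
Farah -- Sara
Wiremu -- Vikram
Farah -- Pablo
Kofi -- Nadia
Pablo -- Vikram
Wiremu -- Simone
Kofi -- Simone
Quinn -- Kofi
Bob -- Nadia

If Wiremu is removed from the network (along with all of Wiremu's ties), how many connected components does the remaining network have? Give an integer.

Without Wiremu, the remaining ties split the others into: {Bob, Kofi, Nadia, Quinn, Simone}; {Farah, Ivy, Pablo, Sara, Vikram}.
That's 2 separate components.

2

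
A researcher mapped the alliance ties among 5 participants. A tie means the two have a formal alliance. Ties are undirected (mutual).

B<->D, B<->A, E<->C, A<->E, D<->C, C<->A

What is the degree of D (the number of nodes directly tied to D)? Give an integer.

2

D is directly tied to B and C. That is 2 neighbors, so the degree of D is 2.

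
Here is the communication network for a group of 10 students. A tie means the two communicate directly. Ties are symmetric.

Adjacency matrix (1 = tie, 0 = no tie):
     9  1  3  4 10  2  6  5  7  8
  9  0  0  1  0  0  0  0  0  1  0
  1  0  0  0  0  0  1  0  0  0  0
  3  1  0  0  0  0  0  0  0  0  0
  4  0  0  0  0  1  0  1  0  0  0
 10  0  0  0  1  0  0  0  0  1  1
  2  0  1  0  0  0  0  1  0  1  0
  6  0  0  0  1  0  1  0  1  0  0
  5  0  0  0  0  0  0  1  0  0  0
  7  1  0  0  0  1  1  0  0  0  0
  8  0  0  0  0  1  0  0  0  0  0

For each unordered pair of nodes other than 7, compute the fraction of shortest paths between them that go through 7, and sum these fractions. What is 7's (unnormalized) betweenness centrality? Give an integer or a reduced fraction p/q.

Pairs whose geodesics pass through 7 — 9–1: 1; 9–4: 1; 9–10: 1; 9–2: 1; 9–6: 1; 9–5: 1; 9–8: 1; 1–3: 1; 1–10: 1; 1–8: 1; 3–4: 1; 3–10: 1; 3–2: 1; 3–6: 1 … (+4 more pairs).
All other pairs contribute 0.
Summing the contributions gives betweenness(7) = 18.

18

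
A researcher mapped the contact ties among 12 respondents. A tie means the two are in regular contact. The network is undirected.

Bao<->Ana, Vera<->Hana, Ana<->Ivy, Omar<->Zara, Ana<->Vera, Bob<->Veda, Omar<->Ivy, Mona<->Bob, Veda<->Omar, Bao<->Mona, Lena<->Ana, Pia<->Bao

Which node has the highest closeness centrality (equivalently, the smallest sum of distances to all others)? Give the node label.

Farness (sum of distances to all others) for each node — Ana:21, Bao:24, Bob:31, Hana:39, Ivy:24, Lena:31, Mona:28, Omar:27, Pia:34, Veda:31, Vera:29, Zara:37.
The smallest farness is 21, for Ana, so Ana has the highest closeness.

Ana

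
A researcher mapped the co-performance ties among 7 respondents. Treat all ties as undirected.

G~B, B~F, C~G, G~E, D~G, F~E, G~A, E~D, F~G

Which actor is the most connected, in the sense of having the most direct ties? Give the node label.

Degrees — A:1, B:2, C:1, D:2, E:3, F:3, G:6.
The maximum is 6, attained only by G.

G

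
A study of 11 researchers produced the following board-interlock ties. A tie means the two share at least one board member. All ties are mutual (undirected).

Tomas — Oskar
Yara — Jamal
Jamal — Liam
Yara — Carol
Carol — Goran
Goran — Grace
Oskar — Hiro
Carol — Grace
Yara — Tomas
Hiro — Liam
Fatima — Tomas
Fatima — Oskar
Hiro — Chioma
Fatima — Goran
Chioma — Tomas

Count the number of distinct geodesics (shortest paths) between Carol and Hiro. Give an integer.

The shortest distance is 4. The length-4 paths are: Carol–Yara–Tomas–Chioma–Hiro; Carol–Yara–Jamal–Liam–Hiro; Carol–Goran–Fatima–Oskar–Hiro; Carol–Yara–Tomas–Oskar–Hiro.
That gives 4 distinct shortest paths.

4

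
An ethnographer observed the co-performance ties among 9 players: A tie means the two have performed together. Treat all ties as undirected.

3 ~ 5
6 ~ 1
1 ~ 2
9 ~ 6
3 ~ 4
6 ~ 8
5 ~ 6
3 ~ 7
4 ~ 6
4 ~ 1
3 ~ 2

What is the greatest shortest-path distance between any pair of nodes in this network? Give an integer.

Eccentricity of each node (its greatest distance to any other): 1:3, 2:3, 3:3, 4:2, 5:2, 6:3, 7:4, 8:4, 9:4.
The maximum eccentricity is 4, realized for instance by the pair 9–7 via 9 – 6 – 5 – 3 – 7. So the diameter is 4.

4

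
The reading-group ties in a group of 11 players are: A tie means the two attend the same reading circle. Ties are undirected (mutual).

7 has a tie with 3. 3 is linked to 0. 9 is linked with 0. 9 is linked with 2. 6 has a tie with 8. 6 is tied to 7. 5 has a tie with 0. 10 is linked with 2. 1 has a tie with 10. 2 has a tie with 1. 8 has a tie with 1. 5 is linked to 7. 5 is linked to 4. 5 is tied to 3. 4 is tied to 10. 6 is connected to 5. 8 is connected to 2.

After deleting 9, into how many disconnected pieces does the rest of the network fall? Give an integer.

1

9's neighbors (0 and 2) remain reachable from one another through other ties, so the rest of the network stays in one piece.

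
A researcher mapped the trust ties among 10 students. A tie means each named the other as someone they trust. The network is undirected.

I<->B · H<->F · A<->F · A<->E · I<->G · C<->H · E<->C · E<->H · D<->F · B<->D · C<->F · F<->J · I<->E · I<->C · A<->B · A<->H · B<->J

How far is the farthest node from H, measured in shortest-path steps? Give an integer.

Distances from H: A:1, B:2, C:1, D:2, E:1, F:1, G:3, I:2, J:2.
The largest is 3 (to G), so the eccentricity of H is 3.

3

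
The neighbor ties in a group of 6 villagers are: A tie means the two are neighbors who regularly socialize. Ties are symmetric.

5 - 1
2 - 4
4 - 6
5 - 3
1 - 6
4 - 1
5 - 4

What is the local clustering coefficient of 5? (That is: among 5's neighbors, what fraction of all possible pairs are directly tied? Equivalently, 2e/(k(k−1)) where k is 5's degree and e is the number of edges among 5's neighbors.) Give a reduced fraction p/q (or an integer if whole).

5's neighbors: 1, 3, and 4 (k = 3).
Possible neighbor pairs: C(3,2) = 3. Edges among them: 1–4 → e = 1.
Clustering(5) = 1/3.

1/3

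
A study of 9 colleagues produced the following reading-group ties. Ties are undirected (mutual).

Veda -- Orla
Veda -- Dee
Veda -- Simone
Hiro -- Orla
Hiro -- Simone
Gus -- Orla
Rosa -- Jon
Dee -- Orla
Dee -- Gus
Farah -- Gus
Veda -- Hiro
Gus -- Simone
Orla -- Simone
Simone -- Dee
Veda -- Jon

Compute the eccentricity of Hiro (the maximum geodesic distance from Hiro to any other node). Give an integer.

3

Distances from Hiro: Dee:2, Farah:3, Gus:2, Jon:2, Orla:1, Rosa:3, Simone:1, Veda:1.
The largest is 3 (to Farah and Rosa), so the eccentricity of Hiro is 3.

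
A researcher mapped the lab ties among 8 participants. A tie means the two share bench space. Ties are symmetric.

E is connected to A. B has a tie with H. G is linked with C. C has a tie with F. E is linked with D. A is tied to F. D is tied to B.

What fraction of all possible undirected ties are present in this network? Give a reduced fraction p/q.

1/4

There are 7 edges and 8 nodes, so the maximum possible is C(8,2) = 28.
Density = 7/28 = 1/4.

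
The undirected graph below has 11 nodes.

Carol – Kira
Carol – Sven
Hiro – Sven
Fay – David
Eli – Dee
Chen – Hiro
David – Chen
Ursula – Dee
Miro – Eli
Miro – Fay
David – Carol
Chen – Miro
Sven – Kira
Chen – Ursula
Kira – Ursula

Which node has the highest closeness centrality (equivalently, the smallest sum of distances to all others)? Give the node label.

Farness (sum of distances to all others) for each node — Carol:21, Chen:16, David:19, Dee:23, Eli:25, Fay:23, Hiro:21, Kira:20, Miro:20, Sven:22, Ursula:18.
The smallest farness is 16, for Chen, so Chen has the highest closeness.

Chen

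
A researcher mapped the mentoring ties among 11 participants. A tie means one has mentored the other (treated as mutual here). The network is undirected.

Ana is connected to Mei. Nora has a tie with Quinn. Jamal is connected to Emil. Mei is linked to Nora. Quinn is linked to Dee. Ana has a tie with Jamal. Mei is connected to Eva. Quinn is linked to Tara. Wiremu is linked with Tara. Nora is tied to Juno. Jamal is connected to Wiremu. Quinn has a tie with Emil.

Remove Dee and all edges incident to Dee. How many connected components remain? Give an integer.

Dee's neighbors (Quinn) remain reachable from one another through other ties, so the rest of the network stays in one piece.

1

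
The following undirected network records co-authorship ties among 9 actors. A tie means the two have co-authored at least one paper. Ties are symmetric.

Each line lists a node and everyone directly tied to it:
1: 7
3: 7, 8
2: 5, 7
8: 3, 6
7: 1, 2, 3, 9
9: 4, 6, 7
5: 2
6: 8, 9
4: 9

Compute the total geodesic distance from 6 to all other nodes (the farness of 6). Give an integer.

Distances from 6: 1:3, 2:3, 3:2, 4:2, 5:4, 7:2, 8:1, 9:1.
Sum = 3 + 3 + 2 + 2 + 4 + 2 + 1 + 1 = 18.

18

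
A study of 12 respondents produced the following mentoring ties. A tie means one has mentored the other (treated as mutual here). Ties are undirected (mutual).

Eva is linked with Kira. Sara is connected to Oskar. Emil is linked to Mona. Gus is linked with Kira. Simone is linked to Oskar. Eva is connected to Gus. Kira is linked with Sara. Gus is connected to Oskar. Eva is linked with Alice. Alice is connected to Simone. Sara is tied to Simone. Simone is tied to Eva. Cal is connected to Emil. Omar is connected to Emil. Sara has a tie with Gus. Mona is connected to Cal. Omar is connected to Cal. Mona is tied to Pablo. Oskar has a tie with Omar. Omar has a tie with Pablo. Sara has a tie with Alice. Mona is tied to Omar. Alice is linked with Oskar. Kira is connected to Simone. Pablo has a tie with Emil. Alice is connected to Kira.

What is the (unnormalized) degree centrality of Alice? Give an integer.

Alice is directly tied to Eva, Kira, Oskar, Sara, and Simone. That is 5 neighbors, so the degree of Alice is 5.

5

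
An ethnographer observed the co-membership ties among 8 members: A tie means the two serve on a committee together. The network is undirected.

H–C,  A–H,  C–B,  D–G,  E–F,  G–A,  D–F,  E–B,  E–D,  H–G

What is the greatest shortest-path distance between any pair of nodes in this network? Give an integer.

Eccentricity of each node (its greatest distance to any other): A:3, B:3, C:3, D:3, E:3, F:3, G:3, H:3.
The maximum eccentricity is 3, realized for instance by the pair G–B via G – D – E – B. So the diameter is 3.

3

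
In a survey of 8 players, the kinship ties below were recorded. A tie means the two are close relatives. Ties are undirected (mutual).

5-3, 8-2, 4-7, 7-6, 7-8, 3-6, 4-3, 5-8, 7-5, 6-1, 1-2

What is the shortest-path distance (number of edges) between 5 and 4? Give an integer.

2

One shortest route is 5 – 7 – 4, which uses 2 edges, and 5 and 4 are not directly tied, so nothing shorter exists. So d(5,4) = 2.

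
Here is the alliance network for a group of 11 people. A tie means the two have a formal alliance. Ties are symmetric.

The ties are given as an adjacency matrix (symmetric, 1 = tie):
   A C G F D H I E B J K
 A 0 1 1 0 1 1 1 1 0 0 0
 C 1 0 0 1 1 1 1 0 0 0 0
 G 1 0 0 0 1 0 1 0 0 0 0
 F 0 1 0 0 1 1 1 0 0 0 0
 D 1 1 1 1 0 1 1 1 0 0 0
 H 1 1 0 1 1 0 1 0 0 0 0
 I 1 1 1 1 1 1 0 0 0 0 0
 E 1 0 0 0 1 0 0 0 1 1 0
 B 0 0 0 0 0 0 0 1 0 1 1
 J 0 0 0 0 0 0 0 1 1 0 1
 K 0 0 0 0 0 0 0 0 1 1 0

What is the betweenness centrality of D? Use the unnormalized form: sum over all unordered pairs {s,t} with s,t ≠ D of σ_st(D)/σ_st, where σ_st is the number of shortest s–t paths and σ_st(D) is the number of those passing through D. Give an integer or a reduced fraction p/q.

161/12

Pairs whose geodesics pass through D — A–F: 1/4; C–G: 1/3; C–E: 1/2; C–B: 1/2; C–J: 1/2; C–K: 2/4; G–F: 1/2; G–H: 1/3; G–E: 1/2; G–B: 1/2; G–J: 1/2; G–K: 2/4; F–E: 1; F–B: 1 … (+10 more pairs).
All other pairs contribute 0.
Summing the contributions gives betweenness(D) = 161/12.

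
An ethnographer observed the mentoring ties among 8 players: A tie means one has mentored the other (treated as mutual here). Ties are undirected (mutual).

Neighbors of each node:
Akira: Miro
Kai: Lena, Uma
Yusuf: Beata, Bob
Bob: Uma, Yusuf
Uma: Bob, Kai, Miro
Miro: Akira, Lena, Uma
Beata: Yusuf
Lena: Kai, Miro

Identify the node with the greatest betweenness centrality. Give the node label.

Uma

Unnormalized betweenness of each node: Akira:0, Beata:0, Bob:10, Kai:2, Lena:1, Miro:8, Uma:13, Yusuf:6.
Uma has the largest value, 13, making it the main broker — the node through which the most shortest paths run.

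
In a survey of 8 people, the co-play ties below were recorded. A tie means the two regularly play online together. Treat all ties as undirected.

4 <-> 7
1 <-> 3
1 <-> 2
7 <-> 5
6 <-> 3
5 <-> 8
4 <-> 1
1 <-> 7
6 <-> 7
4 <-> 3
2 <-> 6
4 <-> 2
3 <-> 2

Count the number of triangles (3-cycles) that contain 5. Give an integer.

0

5's neighbors are 7 and 8, but none of them are tied to each other, so no triangle contains 5.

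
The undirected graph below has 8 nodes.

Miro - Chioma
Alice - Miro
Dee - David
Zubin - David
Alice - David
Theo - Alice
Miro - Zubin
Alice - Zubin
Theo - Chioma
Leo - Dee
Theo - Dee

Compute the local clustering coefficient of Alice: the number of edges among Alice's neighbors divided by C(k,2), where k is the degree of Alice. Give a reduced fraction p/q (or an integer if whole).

1/3

Alice's neighbors: David, Miro, Theo, and Zubin (k = 4).
Possible neighbor pairs: C(4,2) = 6. Edges among them: David–Zubin, Miro–Zubin → e = 2.
Clustering(Alice) = 2/6 = 1/3.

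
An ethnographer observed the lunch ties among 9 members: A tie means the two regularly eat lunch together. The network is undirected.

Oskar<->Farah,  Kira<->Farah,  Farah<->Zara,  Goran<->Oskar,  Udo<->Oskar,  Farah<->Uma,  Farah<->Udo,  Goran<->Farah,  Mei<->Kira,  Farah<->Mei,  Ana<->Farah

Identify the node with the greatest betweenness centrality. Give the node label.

Unnormalized betweenness of each node: Ana:0, Farah:49/2, Goran:0, Kira:0, Mei:0, Oskar:1/2, Udo:0, Uma:0, Zara:0.
Farah has the largest value, 49/2, making it the main broker — the node through which the most shortest paths run.

Farah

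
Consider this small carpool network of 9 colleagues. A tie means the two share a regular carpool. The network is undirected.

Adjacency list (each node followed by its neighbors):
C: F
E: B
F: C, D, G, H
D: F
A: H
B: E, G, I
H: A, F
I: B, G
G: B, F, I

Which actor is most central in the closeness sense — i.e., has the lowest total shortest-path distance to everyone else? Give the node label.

F

Farness (sum of distances to all others) for each node — A:25, B:18, C:20, D:20, E:25, F:13, G:14, H:18, I:19.
The smallest farness is 13, for F, so F has the highest closeness.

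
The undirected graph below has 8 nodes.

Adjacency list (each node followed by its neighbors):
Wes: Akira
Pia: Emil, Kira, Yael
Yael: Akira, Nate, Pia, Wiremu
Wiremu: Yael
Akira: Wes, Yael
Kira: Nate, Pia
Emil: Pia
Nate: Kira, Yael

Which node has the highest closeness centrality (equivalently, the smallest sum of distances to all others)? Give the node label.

Farness (sum of distances to all others) for each node — Akira:14, Emil:18, Kira:16, Nate:14, Pia:12, Wes:20, Wiremu:16, Yael:10.
The smallest farness is 10, for Yael, so Yael has the highest closeness.

Yael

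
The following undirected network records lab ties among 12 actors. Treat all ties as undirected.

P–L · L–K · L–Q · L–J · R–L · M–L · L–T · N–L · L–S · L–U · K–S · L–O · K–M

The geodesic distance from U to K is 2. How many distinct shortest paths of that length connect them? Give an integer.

1

The shortest distance is 2, and the only length-2 path is U–L–K. So there is exactly 1 shortest path.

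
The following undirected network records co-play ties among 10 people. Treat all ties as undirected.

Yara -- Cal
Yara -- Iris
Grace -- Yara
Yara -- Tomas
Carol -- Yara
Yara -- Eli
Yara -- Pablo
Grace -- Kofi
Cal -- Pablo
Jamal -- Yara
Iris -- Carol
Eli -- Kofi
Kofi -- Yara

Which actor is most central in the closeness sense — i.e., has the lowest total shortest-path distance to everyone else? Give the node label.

Yara

Farness (sum of distances to all others) for each node — Cal:16, Carol:16, Eli:16, Grace:16, Iris:16, Jamal:17, Kofi:15, Pablo:16, Tomas:17, Yara:9.
The smallest farness is 9, for Yara, so Yara has the highest closeness.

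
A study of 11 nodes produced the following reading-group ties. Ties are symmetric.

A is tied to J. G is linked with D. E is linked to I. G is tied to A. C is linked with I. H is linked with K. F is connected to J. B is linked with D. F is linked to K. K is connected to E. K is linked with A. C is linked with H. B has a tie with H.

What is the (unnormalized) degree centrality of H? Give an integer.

H is directly tied to B, C, and K. That is 3 neighbors, so the degree of H is 3.

3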